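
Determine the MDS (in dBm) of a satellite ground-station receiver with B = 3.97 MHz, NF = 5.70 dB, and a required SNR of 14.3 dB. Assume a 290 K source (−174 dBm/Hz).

−88.0 dBm

Sensitivity = −174 + 10 log₁₀(B) + NF + SNR_min
= −174 + 65.99 + 5.70 + 14.3
= −88.01 dBm → −88.0 dBm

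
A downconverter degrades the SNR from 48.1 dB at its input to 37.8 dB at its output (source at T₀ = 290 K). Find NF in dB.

10.3 dB

NF (dB) = SNR_in(dB) − SNR_out(dB) when the source is at T₀
NF = 48.1 − 37.8 = 10.3 dB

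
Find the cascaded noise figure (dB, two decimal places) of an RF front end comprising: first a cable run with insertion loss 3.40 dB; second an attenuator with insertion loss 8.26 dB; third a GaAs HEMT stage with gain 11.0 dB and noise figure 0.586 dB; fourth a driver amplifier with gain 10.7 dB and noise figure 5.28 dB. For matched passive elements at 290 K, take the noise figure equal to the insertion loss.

Convert to linear (a loss of L dB is a gain of −L dB): F_i = 10^(NF_i/10), G_i = 10^(G_i,dB/10)
  Stage 1: F_1 = 10^(3.40/10) = 2.188, G_1 = 10^(−3.40/10) = 0.4571
  Stage 2: F_2 = 10^(8.26/10) = 6.699, G_2 = 10^(−8.26/10) = 0.1493
  Stage 3: F_3 = 10^(0.586/10) = 1.144, G_3 = 10^(11.0/10) = 12.59
  Stage 4: F_4 = 10^(5.28/10) = 3.373, G_4 = 10^(10.7/10) = 11.75
Friis cascade:
  F = 2.188 + (6.699 − 1)/0.4571 + (1.144 − 1)/0.06823 + (3.373 − 1)/0.8590 = 19.53
NF = 10 log₁₀(19.53) = 12.91 dB

12.91 dB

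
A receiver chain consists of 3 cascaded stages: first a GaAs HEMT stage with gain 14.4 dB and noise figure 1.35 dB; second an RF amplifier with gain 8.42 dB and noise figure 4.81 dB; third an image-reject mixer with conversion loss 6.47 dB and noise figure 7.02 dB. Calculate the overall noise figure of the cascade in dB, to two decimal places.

1.64 dB

Convert to linear (a loss of L dB is a gain of −L dB): F_i = 10^(NF_i/10), G_i = 10^(G_i,dB/10)
  Stage 1: F_1 = 10^(1.35/10) = 1.365, G_1 = 10^(14.4/10) = 27.54
  Stage 2: F_2 = 10^(4.81/10) = 3.027, G_2 = 10^(8.42/10) = 6.950
  Stage 3: F_3 = 10^(7.02/10) = 5.035, G_3 = 10^(−6.47/10) = 0.2254
Friis cascade:
  F = 1.365 + (3.027 − 1)/27.54 + (5.035 − 1)/191.4 = 1.459
NF = 10 log₁₀(1.459) = 1.64 dB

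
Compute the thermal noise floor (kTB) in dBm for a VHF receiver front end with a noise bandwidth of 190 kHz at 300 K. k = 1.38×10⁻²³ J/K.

−121.0 dBm

P_n = kTB = 1.38×10⁻²³ × 300 × 1.90×10⁵ = 7.87×10⁻¹⁶ W
In dBm: 10 log₁₀(7.87×10⁻¹⁶ / 10⁻³) = −121.0 dBm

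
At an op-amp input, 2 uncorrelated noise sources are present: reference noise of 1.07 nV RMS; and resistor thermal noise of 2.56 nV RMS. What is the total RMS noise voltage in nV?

Uncorrelated sources add in power (mean-square): V_tot = √(ΣV_i²)
V_tot = √[(1.07×10⁻⁹)² + (2.56×10⁻⁹)²] = 2.77×10⁻⁹ V = 2.77 nV

2.77 nV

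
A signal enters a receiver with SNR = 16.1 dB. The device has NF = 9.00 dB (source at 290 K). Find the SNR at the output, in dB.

7.10 dB

By definition F = SNR_in/SNR_out, so in dB: SNR_out = SNR_in − NF
SNR_out = 16.1 − 9.00 = 7.10 dB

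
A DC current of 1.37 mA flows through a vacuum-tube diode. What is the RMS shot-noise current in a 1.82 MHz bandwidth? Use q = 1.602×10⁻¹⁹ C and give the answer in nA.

I_n = √(2qI·B)
2qI·B = 2 × 1.602×10⁻¹⁹ × 1.37×10⁻³ × 1.82×10⁶ = 7.99×10⁻¹⁶ A²
I_n = √(7.99×10⁻¹⁶) = 2.83×10⁻⁸ A = 28.3 nA

28.3 nA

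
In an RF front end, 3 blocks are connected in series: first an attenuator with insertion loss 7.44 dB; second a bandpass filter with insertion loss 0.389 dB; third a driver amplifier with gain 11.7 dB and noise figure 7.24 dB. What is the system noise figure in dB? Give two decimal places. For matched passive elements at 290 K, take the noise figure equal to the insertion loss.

Convert to linear (a loss of L dB is a gain of −L dB): F_i = 10^(NF_i/10), G_i = 10^(G_i,dB/10)
  Stage 1: F_1 = 10^(7.44/10) = 5.546, G_1 = 10^(−7.44/10) = 0.1803
  Stage 2: F_2 = 10^(0.389/10) = 1.094, G_2 = 10^(−0.389/10) = 0.9143
  Stage 3: F_3 = 10^(7.24/10) = 5.297, G_3 = 10^(11.7/10) = 14.79
Friis cascade:
  F = 5.546 + (1.094 − 1)/0.1803 + (5.297 − 1)/0.1649 = 32.13
NF = 10 log₁₀(32.13) = 15.07 dB

15.07 dB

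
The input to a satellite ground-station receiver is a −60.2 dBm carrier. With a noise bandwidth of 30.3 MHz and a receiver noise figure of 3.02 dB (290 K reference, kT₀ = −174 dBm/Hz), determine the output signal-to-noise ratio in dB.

Noise floor: N = −174 + 10 log₁₀(B) + NF
10 log₁₀(3.03×10⁷) = 74.81 dB
N = −174 + 74.81 + 3.02 = −96.17 dBm
SNR = P_sig − N = −60.2 − (−96.17) = 35.97 dB → 36.0 dB

36.0 dB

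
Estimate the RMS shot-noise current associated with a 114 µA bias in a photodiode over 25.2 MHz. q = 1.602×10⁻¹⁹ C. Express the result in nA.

30.3 nA

I_n = √(2qI·B)
2qI·B = 2 × 1.602×10⁻¹⁹ × 1.14×10⁻⁴ × 2.52×10⁷ = 9.20×10⁻¹⁶ A²
I_n = √(9.20×10⁻¹⁶) = 3.03×10⁻⁸ A = 30.3 nA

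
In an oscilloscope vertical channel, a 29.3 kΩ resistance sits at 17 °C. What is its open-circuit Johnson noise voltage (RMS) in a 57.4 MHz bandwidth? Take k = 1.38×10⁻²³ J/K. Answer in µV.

T = 17 °C + 273.15 = 290.15 K
V_n = √(4kTRB)
4kTRB = 4 × 1.38×10⁻²³ × 290.15 × 2.93×10⁴ × 5.74×10⁷ = 2.69×10⁻⁸ V²
V_n = √(2.69×10⁻⁸) = 1.64×10⁻⁴ V = 164 µV

164 µV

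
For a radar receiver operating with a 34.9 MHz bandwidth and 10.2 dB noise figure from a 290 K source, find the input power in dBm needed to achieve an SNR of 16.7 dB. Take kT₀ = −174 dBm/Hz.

−71.7 dBm

Sensitivity = −174 + 10 log₁₀(B) + NF + SNR_min
= −174 + 75.43 + 10.2 + 16.7
= −71.67 dBm → −71.7 dBm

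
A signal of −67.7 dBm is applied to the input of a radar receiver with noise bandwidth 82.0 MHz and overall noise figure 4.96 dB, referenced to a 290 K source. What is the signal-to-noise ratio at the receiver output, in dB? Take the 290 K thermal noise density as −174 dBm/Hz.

22.2 dB

Noise floor: N = −174 + 10 log₁₀(B) + NF
10 log₁₀(8.20×10⁷) = 79.14 dB
N = −174 + 79.14 + 4.96 = −89.90 dBm
SNR = P_sig − N = −67.7 − (−89.90) = 22.20 dB → 22.2 dB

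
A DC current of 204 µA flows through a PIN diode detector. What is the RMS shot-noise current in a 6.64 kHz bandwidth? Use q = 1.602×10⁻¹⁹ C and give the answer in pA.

659 pA

I_n = √(2qI·B)
2qI·B = 2 × 1.602×10⁻¹⁹ × 2.04×10⁻⁴ × 6.64×10³ = 4.34×10⁻¹⁹ A²
I_n = √(4.34×10⁻¹⁹) = 6.59×10⁻¹⁰ A = 659 pA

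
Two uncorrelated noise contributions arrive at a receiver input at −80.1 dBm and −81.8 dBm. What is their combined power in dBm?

Convert to linear, add, convert back:
P₁ = 9.77×10⁻¹² W, P₂ = 6.61×10⁻¹² W
P_tot = 1.64×10⁻¹¹ W → 10 log₁₀(P_tot / 10⁻³) = −77.9 dBm

−77.9 dBm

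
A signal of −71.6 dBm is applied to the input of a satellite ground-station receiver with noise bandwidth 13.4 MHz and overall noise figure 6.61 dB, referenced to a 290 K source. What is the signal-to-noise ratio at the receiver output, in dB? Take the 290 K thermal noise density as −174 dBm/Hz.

24.5 dB

Noise floor: N = −174 + 10 log₁₀(B) + NF
10 log₁₀(1.34×10⁷) = 71.27 dB
N = −174 + 71.27 + 6.61 = −96.12 dBm
SNR = P_sig − N = −71.6 − (−96.12) = 24.52 dB → 24.5 dB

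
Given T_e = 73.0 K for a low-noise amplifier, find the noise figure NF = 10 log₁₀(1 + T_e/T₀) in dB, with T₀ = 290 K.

0.975 dB

F = 1 + T_e/T₀ = 1 + 73.0/290 = 1.25172
NF = 10 log₁₀(1.25172) = 0.975 dB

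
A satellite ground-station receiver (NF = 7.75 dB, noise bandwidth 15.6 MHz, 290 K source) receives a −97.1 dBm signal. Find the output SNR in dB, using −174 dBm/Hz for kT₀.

−2.8 dB

Noise floor: N = −174 + 10 log₁₀(B) + NF
10 log₁₀(1.56×10⁷) = 71.93 dB
N = −174 + 71.93 + 7.75 = −94.32 dBm
SNR = P_sig − N = −97.1 − (−94.32) = −2.78 dB → −2.8 dB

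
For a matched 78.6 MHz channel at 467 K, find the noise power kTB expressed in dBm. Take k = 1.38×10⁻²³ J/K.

−93.0 dBm

P_n = kTB = 1.38×10⁻²³ × 467 × 7.86×10⁷ = 5.07×10⁻¹³ W
In dBm: 10 log₁₀(5.07×10⁻¹³ / 10⁻³) = −93.0 dBm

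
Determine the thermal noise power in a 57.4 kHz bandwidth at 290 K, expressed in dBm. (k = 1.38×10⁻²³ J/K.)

−126.4 dBm

P_n = kTB = 1.38×10⁻²³ × 290 × 5.74×10⁴ = 2.30×10⁻¹⁶ W
In dBm: 10 log₁₀(2.30×10⁻¹⁶ / 10⁻³) = −126.4 dBm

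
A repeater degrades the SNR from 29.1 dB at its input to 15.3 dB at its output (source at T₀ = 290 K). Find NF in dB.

NF (dB) = SNR_in(dB) − SNR_out(dB) when the source is at T₀
NF = 29.1 − 15.3 = 13.8 dB

13.8 dB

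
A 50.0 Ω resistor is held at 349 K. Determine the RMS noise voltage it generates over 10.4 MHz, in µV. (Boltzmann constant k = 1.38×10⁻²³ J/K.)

3.17 µV

V_n = √(4kTRB)
4kTRB = 4 × 1.38×10⁻²³ × 349 × 5.00×10¹ × 1.04×10⁷ = 1.00×10⁻¹¹ V²
V_n = √(1.00×10⁻¹¹) = 3.17×10⁻⁶ V = 3.17 µV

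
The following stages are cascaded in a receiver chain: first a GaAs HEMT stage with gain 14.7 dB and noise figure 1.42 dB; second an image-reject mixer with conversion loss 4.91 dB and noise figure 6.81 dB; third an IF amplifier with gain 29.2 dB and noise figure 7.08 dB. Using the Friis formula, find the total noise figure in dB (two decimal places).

2.89 dB

Convert to linear (a loss of L dB is a gain of −L dB): F_i = 10^(NF_i/10), G_i = 10^(G_i,dB/10)
  Stage 1: F_1 = 10^(1.42/10) = 1.387, G_1 = 10^(14.7/10) = 29.51
  Stage 2: F_2 = 10^(6.81/10) = 4.797, G_2 = 10^(−4.91/10) = 0.3228
  Stage 3: F_3 = 10^(7.08/10) = 5.105, G_3 = 10^(29.2/10) = 831.8
Friis cascade:
  F = 1.387 + (4.797 − 1)/29.51 + (5.105 − 1)/9.528 = 1.946
NF = 10 log₁₀(1.946) = 2.89 dB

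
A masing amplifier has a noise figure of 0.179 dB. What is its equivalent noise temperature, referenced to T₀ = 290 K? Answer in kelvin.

F = 10^(0.179/10) = 1.04208
T_e = (F − 1)·T₀ = (1.04208 − 1) × 290 = 12.2 K

12.2 K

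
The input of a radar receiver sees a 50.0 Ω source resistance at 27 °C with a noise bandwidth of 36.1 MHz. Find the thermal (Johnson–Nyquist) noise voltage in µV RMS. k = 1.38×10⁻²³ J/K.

T = 27 °C + 273.15 = 300.15 K
V_n = √(4kTRB)
4kTRB = 4 × 1.38×10⁻²³ × 300.15 × 5.00×10¹ × 3.61×10⁷ = 2.99×10⁻¹¹ V²
V_n = √(2.99×10⁻¹¹) = 5.47×10⁻⁶ V = 5.47 µV

5.47 µV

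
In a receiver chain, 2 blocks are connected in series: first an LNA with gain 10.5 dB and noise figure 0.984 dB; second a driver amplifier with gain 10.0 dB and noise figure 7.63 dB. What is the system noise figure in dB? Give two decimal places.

2.26 dB

Convert to linear (a loss of L dB is a gain of −L dB): F_i = 10^(NF_i/10), G_i = 10^(G_i,dB/10)
  Stage 1: F_1 = 10^(0.984/10) = 1.254, G_1 = 10^(10.5/10) = 11.22
  Stage 2: F_2 = 10^(7.63/10) = 5.794, G_2 = 10^(10.0/10) = 10.00
Friis cascade:
  F = 1.254 + (5.794 − 1)/11.22 = 1.682
NF = 10 log₁₀(1.682) = 2.26 dB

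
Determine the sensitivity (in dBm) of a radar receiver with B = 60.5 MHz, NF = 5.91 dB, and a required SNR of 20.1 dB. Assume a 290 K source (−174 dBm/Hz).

Sensitivity = −174 + 10 log₁₀(B) + NF + SNR_min
= −174 + 77.82 + 5.91 + 20.1
= −70.17 dBm → −70.2 dBm

−70.2 dBm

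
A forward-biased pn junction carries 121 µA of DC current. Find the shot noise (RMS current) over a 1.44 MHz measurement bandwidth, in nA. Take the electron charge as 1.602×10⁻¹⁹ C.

I_n = √(2qI·B)
2qI·B = 2 × 1.602×10⁻¹⁹ × 1.21×10⁻⁴ × 1.44×10⁶ = 5.58×10⁻¹⁷ A²
I_n = √(5.58×10⁻¹⁷) = 7.47×10⁻⁹ A = 7.47 nA

7.47 nA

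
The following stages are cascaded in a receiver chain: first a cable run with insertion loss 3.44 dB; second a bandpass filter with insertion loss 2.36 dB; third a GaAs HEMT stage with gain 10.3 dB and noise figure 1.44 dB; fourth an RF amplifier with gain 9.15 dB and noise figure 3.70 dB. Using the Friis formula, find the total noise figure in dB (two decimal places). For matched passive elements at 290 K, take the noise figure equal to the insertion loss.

Convert to linear (a loss of L dB is a gain of −L dB): F_i = 10^(NF_i/10), G_i = 10^(G_i,dB/10)
  Stage 1: F_1 = 10^(3.44/10) = 2.208, G_1 = 10^(−3.44/10) = 0.4529
  Stage 2: F_2 = 10^(2.36/10) = 1.722, G_2 = 10^(−2.36/10) = 0.5808
  Stage 3: F_3 = 10^(1.44/10) = 1.393, G_3 = 10^(10.3/10) = 10.72
  Stage 4: F_4 = 10^(3.70/10) = 2.344, G_4 = 10^(9.15/10) = 8.222
Friis cascade:
  F = 2.208 + (1.722 − 1)/0.4529 + (1.393 − 1)/0.2630 + (2.344 − 1)/2.818 = 5.774
NF = 10 log₁₀(5.774) = 7.61 dB

7.61 dB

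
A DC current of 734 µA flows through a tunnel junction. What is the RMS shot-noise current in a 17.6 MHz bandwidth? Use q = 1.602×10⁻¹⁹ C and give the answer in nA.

64.3 nA

I_n = √(2qI·B)
2qI·B = 2 × 1.602×10⁻¹⁹ × 7.34×10⁻⁴ × 1.76×10⁷ = 4.14×10⁻¹⁵ A²
I_n = √(4.14×10⁻¹⁵) = 6.43×10⁻⁸ A = 64.3 nA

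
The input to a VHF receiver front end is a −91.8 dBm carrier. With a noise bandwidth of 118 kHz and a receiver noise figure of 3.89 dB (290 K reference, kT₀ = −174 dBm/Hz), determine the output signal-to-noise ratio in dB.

27.6 dB

Noise floor: N = −174 + 10 log₁₀(B) + NF
10 log₁₀(1.18×10⁵) = 50.72 dB
N = −174 + 50.72 + 3.89 = −119.39 dBm
SNR = P_sig − N = −91.8 − (−119.39) = 27.59 dB → 27.6 dB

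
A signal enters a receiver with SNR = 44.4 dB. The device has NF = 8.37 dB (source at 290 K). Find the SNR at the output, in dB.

By definition F = SNR_in/SNR_out, so in dB: SNR_out = SNR_in − NF
SNR_out = 44.4 − 8.37 = 36.03 dB

36.03 dB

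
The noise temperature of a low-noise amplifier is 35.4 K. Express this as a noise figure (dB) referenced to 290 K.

0.500 dB

F = 1 + T_e/T₀ = 1 + 35.4/290 = 1.12207
NF = 10 log₁₀(1.12207) = 0.500 dB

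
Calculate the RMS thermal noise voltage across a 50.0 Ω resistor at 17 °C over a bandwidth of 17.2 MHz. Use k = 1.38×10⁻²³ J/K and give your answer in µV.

T = 17 °C + 273.15 = 290.15 K
V_n = √(4kTRB)
4kTRB = 4 × 1.38×10⁻²³ × 290.15 × 5.00×10¹ × 1.72×10⁷ = 1.38×10⁻¹¹ V²
V_n = √(1.38×10⁻¹¹) = 3.71×10⁻⁶ V = 3.71 µV

3.71 µV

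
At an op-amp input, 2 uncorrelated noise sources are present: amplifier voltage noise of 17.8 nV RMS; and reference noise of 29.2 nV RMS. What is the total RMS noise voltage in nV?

Uncorrelated sources add in power (mean-square): V_tot = √(ΣV_i²)
V_tot = √[(1.78×10⁻⁸)² + (2.92×10⁻⁸)²] = 3.42×10⁻⁸ V = 34.2 nV

34.2 nV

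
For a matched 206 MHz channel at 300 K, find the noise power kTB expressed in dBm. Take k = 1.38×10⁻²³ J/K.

−90.7 dBm

P_n = kTB = 1.38×10⁻²³ × 300 × 2.06×10⁸ = 8.53×10⁻¹³ W
In dBm: 10 log₁₀(8.53×10⁻¹³ / 10⁻³) = −90.7 dBm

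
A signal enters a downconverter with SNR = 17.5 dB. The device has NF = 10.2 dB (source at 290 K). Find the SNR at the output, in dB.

7.3 dB

By definition F = SNR_in/SNR_out, so in dB: SNR_out = SNR_in − NF
SNR_out = 17.5 − 10.2 = 7.3 dB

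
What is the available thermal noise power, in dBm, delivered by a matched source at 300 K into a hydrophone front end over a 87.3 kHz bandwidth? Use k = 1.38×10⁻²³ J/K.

−124.4 dBm

P_n = kTB = 1.38×10⁻²³ × 300 × 8.73×10⁴ = 3.61×10⁻¹⁶ W
In dBm: 10 log₁₀(3.61×10⁻¹⁶ / 10⁻³) = −124.4 dBm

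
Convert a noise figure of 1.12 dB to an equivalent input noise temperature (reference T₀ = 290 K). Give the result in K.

F = 10^(1.12/10) = 1.2942
T_e = (F − 1)·T₀ = (1.2942 − 1) × 290 = 85.3 K

85.3 K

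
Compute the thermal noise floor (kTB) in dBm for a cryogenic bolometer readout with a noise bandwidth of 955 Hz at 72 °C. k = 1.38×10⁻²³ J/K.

−143.4 dBm

T = 72 °C + 273.15 = 345.15 K
P_n = kTB = 1.38×10⁻²³ × 345.15 × 9.55×10² = 4.55×10⁻¹⁸ W
In dBm: 10 log₁₀(4.55×10⁻¹⁸ / 10⁻³) = −143.4 dBm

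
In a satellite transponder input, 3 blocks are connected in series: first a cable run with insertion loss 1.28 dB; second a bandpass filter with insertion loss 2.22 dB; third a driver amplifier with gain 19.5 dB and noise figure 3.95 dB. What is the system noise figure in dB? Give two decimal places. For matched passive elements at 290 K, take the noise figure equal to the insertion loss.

7.45 dB

Convert to linear (a loss of L dB is a gain of −L dB): F_i = 10^(NF_i/10), G_i = 10^(G_i,dB/10)
  Stage 1: F_1 = 10^(1.28/10) = 1.343, G_1 = 10^(−1.28/10) = 0.7447
  Stage 2: F_2 = 10^(2.22/10) = 1.667, G_2 = 10^(−2.22/10) = 0.5998
  Stage 3: F_3 = 10^(3.95/10) = 2.483, G_3 = 10^(19.5/10) = 89.13
Friis cascade:
  F = 1.343 + (1.667 − 1)/0.7447 + (2.483 − 1)/0.4467 = 5.559
NF = 10 log₁₀(5.559) = 7.45 dB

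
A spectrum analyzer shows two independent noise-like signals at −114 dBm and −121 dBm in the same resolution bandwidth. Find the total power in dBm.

−113.2 dBm

Convert to linear, add, convert back:
P₁ = 3.98×10⁻¹⁵ W, P₂ = 7.94×10⁻¹⁶ W
P_tot = 4.78×10⁻¹⁵ W → 10 log₁₀(P_tot / 10⁻³) = −113.2 dBm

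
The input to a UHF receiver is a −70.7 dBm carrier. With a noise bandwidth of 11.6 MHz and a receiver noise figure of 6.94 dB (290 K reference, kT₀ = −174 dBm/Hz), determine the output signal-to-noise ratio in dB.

25.7 dB

Noise floor: N = −174 + 10 log₁₀(B) + NF
10 log₁₀(1.16×10⁷) = 70.64 dB
N = −174 + 70.64 + 6.94 = −96.42 dBm
SNR = P_sig − N = −70.7 − (−96.42) = 25.72 dB → 25.7 dB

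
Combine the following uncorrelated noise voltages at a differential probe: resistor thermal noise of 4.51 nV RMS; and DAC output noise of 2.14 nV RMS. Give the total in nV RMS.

4.99 nV

Uncorrelated sources add in power (mean-square): V_tot = √(ΣV_i²)
V_tot = √[(4.51×10⁻⁹)² + (2.14×10⁻⁹)²] = 4.99×10⁻⁹ V = 4.99 nV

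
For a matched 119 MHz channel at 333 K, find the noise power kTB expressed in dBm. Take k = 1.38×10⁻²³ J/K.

P_n = kTB = 1.38×10⁻²³ × 333 × 1.19×10⁸ = 5.47×10⁻¹³ W
In dBm: 10 log₁₀(5.47×10⁻¹³ / 10⁻³) = −92.6 dBm

−92.6 dBm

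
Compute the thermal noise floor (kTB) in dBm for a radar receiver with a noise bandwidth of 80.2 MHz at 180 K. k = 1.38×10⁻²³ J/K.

−97.0 dBm

P_n = kTB = 1.38×10⁻²³ × 180 × 8.02×10⁷ = 1.99×10⁻¹³ W
In dBm: 10 log₁₀(1.99×10⁻¹³ / 10⁻³) = −97.0 dBm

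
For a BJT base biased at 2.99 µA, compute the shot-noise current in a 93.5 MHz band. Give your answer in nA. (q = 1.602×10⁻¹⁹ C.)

I_n = √(2qI·B)
2qI·B = 2 × 1.602×10⁻¹⁹ × 2.99×10⁻⁶ × 9.35×10⁷ = 8.96×10⁻¹⁷ A²
I_n = √(8.96×10⁻¹⁷) = 9.46×10⁻⁹ A = 9.46 nA

9.46 nA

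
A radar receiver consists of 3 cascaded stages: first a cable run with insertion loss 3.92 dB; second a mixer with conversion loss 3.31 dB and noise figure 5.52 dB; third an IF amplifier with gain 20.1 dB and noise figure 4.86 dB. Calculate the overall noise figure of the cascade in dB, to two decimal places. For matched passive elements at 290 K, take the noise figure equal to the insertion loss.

12.94 dB

Convert to linear (a loss of L dB is a gain of −L dB): F_i = 10^(NF_i/10), G_i = 10^(G_i,dB/10)
  Stage 1: F_1 = 10^(3.92/10) = 2.466, G_1 = 10^(−3.92/10) = 0.4055
  Stage 2: F_2 = 10^(5.52/10) = 3.565, G_2 = 10^(−3.31/10) = 0.4667
  Stage 3: F_3 = 10^(4.86/10) = 3.062, G_3 = 10^(20.1/10) = 102.3
Friis cascade:
  F = 2.466 + (3.565 − 1)/0.4055 + (3.062 − 1)/0.1892 = 19.69
NF = 10 log₁₀(19.69) = 12.94 dB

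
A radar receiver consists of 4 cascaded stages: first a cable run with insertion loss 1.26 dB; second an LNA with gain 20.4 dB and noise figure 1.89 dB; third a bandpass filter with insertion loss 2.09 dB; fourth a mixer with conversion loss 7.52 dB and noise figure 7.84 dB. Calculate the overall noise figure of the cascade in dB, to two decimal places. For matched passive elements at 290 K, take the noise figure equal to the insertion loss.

3.37 dB

Convert to linear (a loss of L dB is a gain of −L dB): F_i = 10^(NF_i/10), G_i = 10^(G_i,dB/10)
  Stage 1: F_1 = 10^(1.26/10) = 1.337, G_1 = 10^(−1.26/10) = 0.7482
  Stage 2: F_2 = 10^(1.89/10) = 1.545, G_2 = 10^(20.4/10) = 109.6
  Stage 3: F_3 = 10^(2.09/10) = 1.618, G_3 = 10^(−2.09/10) = 0.6180
  Stage 4: F_4 = 10^(7.84/10) = 6.081, G_4 = 10^(−7.52/10) = 0.1770
Friis cascade:
  F = 1.337 + (1.545 − 1)/0.7482 + (1.618 − 1)/82.04 + (6.081 − 1)/50.70 = 2.173
NF = 10 log₁₀(2.173) = 3.37 dB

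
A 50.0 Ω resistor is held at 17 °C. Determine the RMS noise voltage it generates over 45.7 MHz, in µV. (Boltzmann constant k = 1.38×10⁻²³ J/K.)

T = 17 °C + 273.15 = 290.15 K
V_n = √(4kTRB)
4kTRB = 4 × 1.38×10⁻²³ × 290.15 × 5.00×10¹ × 4.57×10⁷ = 3.66×10⁻¹¹ V²
V_n = √(3.66×10⁻¹¹) = 6.05×10⁻⁶ V = 6.05 µV

6.05 µV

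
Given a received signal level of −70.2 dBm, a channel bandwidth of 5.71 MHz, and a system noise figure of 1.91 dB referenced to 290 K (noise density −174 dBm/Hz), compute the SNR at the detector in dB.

34.3 dB

Noise floor: N = −174 + 10 log₁₀(B) + NF
10 log₁₀(5.71×10⁶) = 67.57 dB
N = −174 + 67.57 + 1.91 = −104.52 dBm
SNR = P_sig − N = −70.2 − (−104.52) = 34.32 dB → 34.3 dB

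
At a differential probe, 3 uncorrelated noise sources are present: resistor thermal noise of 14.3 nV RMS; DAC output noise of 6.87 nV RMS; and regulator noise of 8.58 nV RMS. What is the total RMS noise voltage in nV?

18.0 nV

Uncorrelated sources add in power (mean-square): V_tot = √(ΣV_i²)
V_tot = √[(1.43×10⁻⁸)² + (6.87×10⁻⁹)² + (8.58×10⁻⁹)²] = 1.80×10⁻⁸ V = 18.0 nV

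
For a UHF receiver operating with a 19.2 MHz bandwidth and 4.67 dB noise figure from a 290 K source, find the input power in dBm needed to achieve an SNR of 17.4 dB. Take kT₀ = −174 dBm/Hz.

Sensitivity = −174 + 10 log₁₀(B) + NF + SNR_min
= −174 + 72.83 + 4.67 + 17.4
= −79.10 dBm → −79.1 dBm

−79.1 dBm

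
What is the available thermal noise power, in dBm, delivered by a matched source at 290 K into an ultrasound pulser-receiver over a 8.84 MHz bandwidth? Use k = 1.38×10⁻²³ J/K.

−104.5 dBm

P_n = kTB = 1.38×10⁻²³ × 290 × 8.84×10⁶ = 3.54×10⁻¹⁴ W
In dBm: 10 log₁₀(3.54×10⁻¹⁴ / 10⁻³) = −104.5 dBm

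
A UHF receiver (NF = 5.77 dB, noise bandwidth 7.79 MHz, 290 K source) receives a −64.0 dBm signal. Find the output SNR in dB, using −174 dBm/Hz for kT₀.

35.3 dB

Noise floor: N = −174 + 10 log₁₀(B) + NF
10 log₁₀(7.79×10⁶) = 68.92 dB
N = −174 + 68.92 + 5.77 = −99.31 dBm
SNR = P_sig − N = −64.0 − (−99.31) = 35.31 dB → 35.3 dB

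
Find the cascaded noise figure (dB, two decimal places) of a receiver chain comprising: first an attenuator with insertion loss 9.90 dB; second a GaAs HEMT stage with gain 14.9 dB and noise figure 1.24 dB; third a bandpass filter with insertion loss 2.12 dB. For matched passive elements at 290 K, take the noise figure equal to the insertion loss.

Convert to linear (a loss of L dB is a gain of −L dB): F_i = 10^(NF_i/10), G_i = 10^(G_i,dB/10)
  Stage 1: F_1 = 10^(9.90/10) = 9.772, G_1 = 10^(−9.90/10) = 0.1023
  Stage 2: F_2 = 10^(1.24/10) = 1.330, G_2 = 10^(14.9/10) = 30.90
  Stage 3: F_3 = 10^(2.12/10) = 1.629, G_3 = 10^(−2.12/10) = 0.6138
Friis cascade:
  F = 9.772 + (1.330 − 1)/0.1023 + (1.629 − 1)/3.162 = 13.20
NF = 10 log₁₀(13.20) = 11.21 dB

11.21 dB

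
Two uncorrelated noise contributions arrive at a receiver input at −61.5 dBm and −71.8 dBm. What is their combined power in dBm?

Convert to linear, add, convert back:
P₁ = 7.08×10⁻¹⁰ W, P₂ = 6.61×10⁻¹¹ W
P_tot = 7.74×10⁻¹⁰ W → 10 log₁₀(P_tot / 10⁻³) = −61.1 dBm

−61.1 dBm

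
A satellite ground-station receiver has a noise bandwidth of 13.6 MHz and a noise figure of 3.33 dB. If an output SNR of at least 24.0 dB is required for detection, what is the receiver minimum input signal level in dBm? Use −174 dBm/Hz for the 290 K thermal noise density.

−75.3 dBm

Sensitivity = −174 + 10 log₁₀(B) + NF + SNR_min
= −174 + 71.34 + 3.33 + 24.0
= −75.33 dBm → −75.3 dBm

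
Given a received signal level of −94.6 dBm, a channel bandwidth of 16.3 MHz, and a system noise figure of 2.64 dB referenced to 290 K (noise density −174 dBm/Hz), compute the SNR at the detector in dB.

4.6 dB

Noise floor: N = −174 + 10 log₁₀(B) + NF
10 log₁₀(1.63×10⁷) = 72.12 dB
N = −174 + 72.12 + 2.64 = −99.24 dBm
SNR = P_sig − N = −94.6 − (−99.24) = 4.64 dB → 4.6 dB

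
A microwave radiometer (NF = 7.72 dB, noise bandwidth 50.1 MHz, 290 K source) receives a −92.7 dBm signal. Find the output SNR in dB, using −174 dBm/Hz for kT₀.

Noise floor: N = −174 + 10 log₁₀(B) + NF
10 log₁₀(5.01×10⁷) = 77 dB
N = −174 + 77 + 7.72 = −89.28 dBm
SNR = P_sig − N = −92.7 − (−89.28) = −3.42 dB → −3.4 dB

−3.4 dB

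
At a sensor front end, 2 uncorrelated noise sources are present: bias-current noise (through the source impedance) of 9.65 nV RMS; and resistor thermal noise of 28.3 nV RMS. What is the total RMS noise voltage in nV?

Uncorrelated sources add in power (mean-square): V_tot = √(ΣV_i²)
V_tot = √[(9.65×10⁻⁹)² + (2.83×10⁻⁸)²] = 2.99×10⁻⁸ V = 29.9 nV

29.9 nV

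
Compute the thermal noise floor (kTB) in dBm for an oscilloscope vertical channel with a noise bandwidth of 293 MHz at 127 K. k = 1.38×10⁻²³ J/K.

P_n = kTB = 1.38×10⁻²³ × 127 × 2.93×10⁸ = 5.14×10⁻¹³ W
In dBm: 10 log₁₀(5.14×10⁻¹³ / 10⁻³) = −92.9 dBm

−92.9 dBm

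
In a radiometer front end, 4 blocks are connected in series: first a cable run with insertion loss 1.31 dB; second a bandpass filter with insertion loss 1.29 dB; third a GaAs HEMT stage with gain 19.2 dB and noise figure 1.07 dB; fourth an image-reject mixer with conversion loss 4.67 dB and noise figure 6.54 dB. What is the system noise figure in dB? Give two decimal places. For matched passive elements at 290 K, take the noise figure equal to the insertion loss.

3.81 dB

Convert to linear (a loss of L dB is a gain of −L dB): F_i = 10^(NF_i/10), G_i = 10^(G_i,dB/10)
  Stage 1: F_1 = 10^(1.31/10) = 1.352, G_1 = 10^(−1.31/10) = 0.7396
  Stage 2: F_2 = 10^(1.29/10) = 1.346, G_2 = 10^(−1.29/10) = 0.7430
  Stage 3: F_3 = 10^(1.07/10) = 1.279, G_3 = 10^(19.2/10) = 83.18
  Stage 4: F_4 = 10^(6.54/10) = 4.508, G_4 = 10^(−4.67/10) = 0.3412
Friis cascade:
  F = 1.352 + (1.346 − 1)/0.7396 + (1.279 − 1)/0.5495 + (4.508 − 1)/45.71 = 2.405
NF = 10 log₁₀(2.405) = 3.81 dB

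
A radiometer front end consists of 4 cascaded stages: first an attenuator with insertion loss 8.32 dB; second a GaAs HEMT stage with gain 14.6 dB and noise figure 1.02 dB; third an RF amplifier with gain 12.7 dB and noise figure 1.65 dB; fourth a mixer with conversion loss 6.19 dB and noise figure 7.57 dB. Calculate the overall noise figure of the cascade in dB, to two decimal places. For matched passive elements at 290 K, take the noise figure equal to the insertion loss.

9.42 dB

Convert to linear (a loss of L dB is a gain of −L dB): F_i = 10^(NF_i/10), G_i = 10^(G_i,dB/10)
  Stage 1: F_1 = 10^(8.32/10) = 6.792, G_1 = 10^(−8.32/10) = 0.1472
  Stage 2: F_2 = 10^(1.02/10) = 1.265, G_2 = 10^(14.6/10) = 28.84
  Stage 3: F_3 = 10^(1.65/10) = 1.462, G_3 = 10^(12.7/10) = 18.62
  Stage 4: F_4 = 10^(7.57/10) = 5.715, G_4 = 10^(−6.19/10) = 0.2404
Friis cascade:
  F = 6.792 + (1.265 − 1)/0.1472 + (1.462 − 1)/4.246 + (5.715 − 1)/79.07 = 8.759
NF = 10 log₁₀(8.759) = 9.42 dB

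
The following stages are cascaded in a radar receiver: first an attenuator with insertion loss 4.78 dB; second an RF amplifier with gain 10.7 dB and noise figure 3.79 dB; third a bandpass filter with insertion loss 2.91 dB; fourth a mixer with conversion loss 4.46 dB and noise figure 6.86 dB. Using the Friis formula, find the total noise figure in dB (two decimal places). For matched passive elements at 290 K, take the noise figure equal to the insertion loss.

9.72 dB

Convert to linear (a loss of L dB is a gain of −L dB): F_i = 10^(NF_i/10), G_i = 10^(G_i,dB/10)
  Stage 1: F_1 = 10^(4.78/10) = 3.006, G_1 = 10^(−4.78/10) = 0.3327
  Stage 2: F_2 = 10^(3.79/10) = 2.393, G_2 = 10^(10.7/10) = 11.75
  Stage 3: F_3 = 10^(2.91/10) = 1.954, G_3 = 10^(−2.91/10) = 0.5117
  Stage 4: F_4 = 10^(6.86/10) = 4.853, G_4 = 10^(−4.46/10) = 0.3581
Friis cascade:
  F = 3.006 + (2.393 − 1)/0.3327 + (1.954 − 1)/3.908 + (4.853 − 1)/2.000 = 9.365
NF = 10 log₁₀(9.365) = 9.72 dB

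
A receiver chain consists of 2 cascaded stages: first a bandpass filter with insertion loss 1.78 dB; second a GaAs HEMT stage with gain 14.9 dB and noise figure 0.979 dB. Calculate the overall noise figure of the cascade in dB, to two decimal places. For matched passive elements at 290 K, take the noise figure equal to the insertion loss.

Convert to linear (a loss of L dB is a gain of −L dB): F_i = 10^(NF_i/10), G_i = 10^(G_i,dB/10)
  Stage 1: F_1 = 10^(1.78/10) = 1.507, G_1 = 10^(−1.78/10) = 0.6637
  Stage 2: F_2 = 10^(0.979/10) = 1.253, G_2 = 10^(14.9/10) = 30.90
Friis cascade:
  F = 1.507 + (1.253 − 1)/0.6637 = 1.888
NF = 10 log₁₀(1.888) = 2.76 dB

2.76 dB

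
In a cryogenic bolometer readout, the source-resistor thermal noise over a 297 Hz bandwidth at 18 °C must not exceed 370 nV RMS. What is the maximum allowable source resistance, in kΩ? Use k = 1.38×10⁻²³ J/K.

28.7 kΩ

T = 18 °C + 273.15 = 291.15 K
Johnson–Nyquist: V_n = √(4kTRB) ⇒ R = V_n² / (4kTB)
4kTB = 4 × 1.38×10⁻²³ × 291.15 × 2.97×10² = 4.77×10⁻¹⁸
R = (3.70×10⁻⁷)² / 4.77×10⁻¹⁸ = 2.87×10⁴ Ω = 28.7 kΩ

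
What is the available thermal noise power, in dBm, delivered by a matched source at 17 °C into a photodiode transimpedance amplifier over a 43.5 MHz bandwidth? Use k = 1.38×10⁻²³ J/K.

−97.6 dBm

T = 17 °C + 273.15 = 290.15 K
P_n = kTB = 1.38×10⁻²³ × 290.15 × 4.35×10⁷ = 1.74×10⁻¹³ W
In dBm: 10 log₁₀(1.74×10⁻¹³ / 10⁻³) = −97.6 dBm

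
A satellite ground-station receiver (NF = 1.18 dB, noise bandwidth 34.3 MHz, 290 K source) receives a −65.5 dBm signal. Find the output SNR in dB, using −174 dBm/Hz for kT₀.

Noise floor: N = −174 + 10 log₁₀(B) + NF
10 log₁₀(3.43×10⁷) = 75.35 dB
N = −174 + 75.35 + 1.18 = −97.47 dBm
SNR = P_sig − N = −65.5 − (−97.47) = 31.97 dB → 32.0 dB

32.0 dB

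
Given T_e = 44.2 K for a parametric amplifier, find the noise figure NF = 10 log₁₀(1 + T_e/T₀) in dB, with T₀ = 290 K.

0.616 dB

F = 1 + T_e/T₀ = 1 + 44.2/290 = 1.15241
NF = 10 log₁₀(1.15241) = 0.616 dB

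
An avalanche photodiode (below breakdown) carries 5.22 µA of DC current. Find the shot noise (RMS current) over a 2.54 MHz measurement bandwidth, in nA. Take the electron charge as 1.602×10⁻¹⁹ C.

2.06 nA

I_n = √(2qI·B)
2qI·B = 2 × 1.602×10⁻¹⁹ × 5.22×10⁻⁶ × 2.54×10⁶ = 4.25×10⁻¹⁸ A²
I_n = √(4.25×10⁻¹⁸) = 2.06×10⁻⁹ A = 2.06 nA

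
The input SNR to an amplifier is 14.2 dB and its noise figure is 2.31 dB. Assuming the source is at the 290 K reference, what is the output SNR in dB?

11.89 dB

By definition F = SNR_in/SNR_out, so in dB: SNR_out = SNR_in − NF
SNR_out = 14.2 − 2.31 = 11.89 dB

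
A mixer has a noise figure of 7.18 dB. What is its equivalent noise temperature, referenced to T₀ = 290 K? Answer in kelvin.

F = 10^(7.18/10) = 5.22396
T_e = (F − 1)·T₀ = (5.22396 − 1) × 290 = 1225 K

1225 K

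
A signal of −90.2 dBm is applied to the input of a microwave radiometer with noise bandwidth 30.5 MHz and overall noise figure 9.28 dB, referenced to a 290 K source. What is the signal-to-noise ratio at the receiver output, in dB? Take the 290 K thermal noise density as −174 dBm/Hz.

−0.3 dB

Noise floor: N = −174 + 10 log₁₀(B) + NF
10 log₁₀(3.05×10⁷) = 74.84 dB
N = −174 + 74.84 + 9.28 = −89.88 dBm
SNR = P_sig − N = −90.2 − (−89.88) = −0.32 dB → −0.3 dB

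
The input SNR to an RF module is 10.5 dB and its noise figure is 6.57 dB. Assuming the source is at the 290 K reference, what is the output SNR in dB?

3.93 dB

By definition F = SNR_in/SNR_out, so in dB: SNR_out = SNR_in − NF
SNR_out = 10.5 − 6.57 = 3.93 dB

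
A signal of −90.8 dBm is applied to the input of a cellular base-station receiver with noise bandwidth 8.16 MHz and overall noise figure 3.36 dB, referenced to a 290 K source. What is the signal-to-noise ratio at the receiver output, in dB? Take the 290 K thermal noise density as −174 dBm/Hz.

Noise floor: N = −174 + 10 log₁₀(B) + NF
10 log₁₀(8.16×10⁶) = 69.12 dB
N = −174 + 69.12 + 3.36 = −101.52 dBm
SNR = P_sig − N = −90.8 − (−101.52) = 10.72 dB → 10.7 dB

10.7 dB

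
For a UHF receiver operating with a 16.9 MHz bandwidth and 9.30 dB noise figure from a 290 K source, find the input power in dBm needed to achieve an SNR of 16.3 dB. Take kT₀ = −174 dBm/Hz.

−76.1 dBm

Sensitivity = −174 + 10 log₁₀(B) + NF + SNR_min
= −174 + 72.28 + 9.30 + 16.3
= −76.12 dBm → −76.1 dBm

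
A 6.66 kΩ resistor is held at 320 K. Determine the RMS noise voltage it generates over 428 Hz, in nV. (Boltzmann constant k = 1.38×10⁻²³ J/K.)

224 nV

V_n = √(4kTRB)
4kTRB = 4 × 1.38×10⁻²³ × 320 × 6.66×10³ × 4.28×10² = 5.04×10⁻¹⁴ V²
V_n = √(5.04×10⁻¹⁴) = 2.24×10⁻⁷ V = 224 nV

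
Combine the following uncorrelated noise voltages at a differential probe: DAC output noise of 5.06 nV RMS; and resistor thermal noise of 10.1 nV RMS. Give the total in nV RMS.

11.3 nV

Uncorrelated sources add in power (mean-square): V_tot = √(ΣV_i²)
V_tot = √[(5.06×10⁻⁹)² + (1.01×10⁻⁸)²] = 1.13×10⁻⁸ V = 11.3 nV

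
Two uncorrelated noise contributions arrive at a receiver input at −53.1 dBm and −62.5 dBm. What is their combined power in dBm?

Convert to linear, add, convert back:
P₁ = 4.90×10⁻⁹ W, P₂ = 5.62×10⁻¹⁰ W
P_tot = 5.46×10⁻⁹ W → 10 log₁₀(P_tot / 10⁻³) = −52.6 dBm

−52.6 dBm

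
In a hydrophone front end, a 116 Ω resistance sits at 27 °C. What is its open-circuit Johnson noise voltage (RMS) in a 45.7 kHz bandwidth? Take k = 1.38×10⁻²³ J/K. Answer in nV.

T = 27 °C + 273.15 = 300.15 K
V_n = √(4kTRB)
4kTRB = 4 × 1.38×10⁻²³ × 300.15 × 1.16×10² × 4.57×10⁴ = 8.78×10⁻¹⁴ V²
V_n = √(8.78×10⁻¹⁴) = 2.96×10⁻⁷ V = 296 nV

296 nV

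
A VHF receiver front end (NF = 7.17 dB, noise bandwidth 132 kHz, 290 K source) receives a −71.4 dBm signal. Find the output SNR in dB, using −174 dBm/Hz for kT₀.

Noise floor: N = −174 + 10 log₁₀(B) + NF
10 log₁₀(1.32×10⁵) = 51.21 dB
N = −174 + 51.21 + 7.17 = −115.62 dBm
SNR = P_sig − N = −71.4 − (−115.62) = 44.22 dB → 44.2 dB

44.2 dB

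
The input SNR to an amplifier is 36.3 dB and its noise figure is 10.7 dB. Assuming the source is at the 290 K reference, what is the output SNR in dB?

By definition F = SNR_in/SNR_out, so in dB: SNR_out = SNR_in − NF
SNR_out = 36.3 − 10.7 = 25.6 dB

25.6 dB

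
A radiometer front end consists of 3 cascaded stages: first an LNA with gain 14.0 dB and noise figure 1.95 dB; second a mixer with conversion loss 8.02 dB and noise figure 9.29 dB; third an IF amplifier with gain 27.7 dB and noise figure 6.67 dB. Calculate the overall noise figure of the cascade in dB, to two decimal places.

Convert to linear (a loss of L dB is a gain of −L dB): F_i = 10^(NF_i/10), G_i = 10^(G_i,dB/10)
  Stage 1: F_1 = 10^(1.95/10) = 1.567, G_1 = 10^(14.0/10) = 25.12
  Stage 2: F_2 = 10^(9.29/10) = 8.492, G_2 = 10^(−8.02/10) = 0.1578
  Stage 3: F_3 = 10^(6.67/10) = 4.645, G_3 = 10^(27.7/10) = 588.8
Friis cascade:
  F = 1.567 + (8.492 − 1)/25.12 + (4.645 − 1)/3.963 = 2.785
NF = 10 log₁₀(2.785) = 4.45 dB

4.45 dB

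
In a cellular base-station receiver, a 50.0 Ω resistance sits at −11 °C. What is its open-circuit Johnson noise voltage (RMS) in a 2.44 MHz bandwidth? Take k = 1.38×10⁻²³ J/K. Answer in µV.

1.33 µV

T = −11 °C + 273.15 = 262.15 K
V_n = √(4kTRB)
4kTRB = 4 × 1.38×10⁻²³ × 262.15 × 5.00×10¹ × 2.44×10⁶ = 1.77×10⁻¹² V²
V_n = √(1.77×10⁻¹²) = 1.33×10⁻⁶ V = 1.33 µV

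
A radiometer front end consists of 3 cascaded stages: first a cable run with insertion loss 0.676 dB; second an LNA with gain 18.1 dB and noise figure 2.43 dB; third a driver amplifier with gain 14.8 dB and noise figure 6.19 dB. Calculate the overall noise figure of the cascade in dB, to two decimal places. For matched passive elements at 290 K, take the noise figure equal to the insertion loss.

Convert to linear (a loss of L dB is a gain of −L dB): F_i = 10^(NF_i/10), G_i = 10^(G_i,dB/10)
  Stage 1: F_1 = 10^(0.676/10) = 1.168, G_1 = 10^(−0.676/10) = 0.8559
  Stage 2: F_2 = 10^(2.43/10) = 1.750, G_2 = 10^(18.1/10) = 64.57
  Stage 3: F_3 = 10^(6.19/10) = 4.159, G_3 = 10^(14.8/10) = 30.20
Friis cascade:
  F = 1.168 + (1.750 − 1)/0.8559 + (4.159 − 1)/55.26 = 2.102
NF = 10 log₁₀(2.102) = 3.23 dB

3.23 dB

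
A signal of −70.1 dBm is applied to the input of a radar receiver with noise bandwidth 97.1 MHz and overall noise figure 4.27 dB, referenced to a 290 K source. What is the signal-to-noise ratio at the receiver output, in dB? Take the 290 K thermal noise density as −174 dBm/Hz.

19.8 dB

Noise floor: N = −174 + 10 log₁₀(B) + NF
10 log₁₀(9.71×10⁷) = 79.87 dB
N = −174 + 79.87 + 4.27 = −89.86 dBm
SNR = P_sig − N = −70.1 − (−89.86) = 19.76 dB → 19.8 dB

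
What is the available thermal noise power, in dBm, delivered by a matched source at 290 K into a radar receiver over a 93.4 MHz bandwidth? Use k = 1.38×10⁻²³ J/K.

−94.3 dBm

P_n = kTB = 1.38×10⁻²³ × 290 × 9.34×10⁷ = 3.74×10⁻¹³ W
In dBm: 10 log₁₀(3.74×10⁻¹³ / 10⁻³) = −94.3 dBm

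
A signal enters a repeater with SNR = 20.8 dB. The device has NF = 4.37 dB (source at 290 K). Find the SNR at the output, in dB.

16.43 dB

By definition F = SNR_in/SNR_out, so in dB: SNR_out = SNR_in − NF
SNR_out = 20.8 − 4.37 = 16.43 dB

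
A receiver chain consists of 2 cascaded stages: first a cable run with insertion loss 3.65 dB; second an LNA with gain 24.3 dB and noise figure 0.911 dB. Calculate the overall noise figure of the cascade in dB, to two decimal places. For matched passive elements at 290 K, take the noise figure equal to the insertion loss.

4.56 dB

Convert to linear (a loss of L dB is a gain of −L dB): F_i = 10^(NF_i/10), G_i = 10^(G_i,dB/10)
  Stage 1: F_1 = 10^(3.65/10) = 2.317, G_1 = 10^(−3.65/10) = 0.4315
  Stage 2: F_2 = 10^(0.911/10) = 1.233, G_2 = 10^(24.3/10) = 269.2
Friis cascade:
  F = 2.317 + (1.233 − 1)/0.4315 = 2.858
NF = 10 log₁₀(2.858) = 4.56 dB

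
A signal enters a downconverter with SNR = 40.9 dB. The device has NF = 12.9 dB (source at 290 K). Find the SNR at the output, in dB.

By definition F = SNR_in/SNR_out, so in dB: SNR_out = SNR_in − NF
SNR_out = 40.9 − 12.9 = 28.0 dB

28.0 dB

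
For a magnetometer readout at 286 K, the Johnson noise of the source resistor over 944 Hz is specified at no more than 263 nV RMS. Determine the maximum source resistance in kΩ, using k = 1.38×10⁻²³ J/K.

Johnson–Nyquist: V_n = √(4kTRB) ⇒ R = V_n² / (4kTB)
4kTB = 4 × 1.38×10⁻²³ × 286 × 9.44×10² = 1.49×10⁻¹⁷
R = (2.63×10⁻⁷)² / 1.49×10⁻¹⁷ = 4.64×10³ Ω = 4.64 kΩ

4.64 kΩ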